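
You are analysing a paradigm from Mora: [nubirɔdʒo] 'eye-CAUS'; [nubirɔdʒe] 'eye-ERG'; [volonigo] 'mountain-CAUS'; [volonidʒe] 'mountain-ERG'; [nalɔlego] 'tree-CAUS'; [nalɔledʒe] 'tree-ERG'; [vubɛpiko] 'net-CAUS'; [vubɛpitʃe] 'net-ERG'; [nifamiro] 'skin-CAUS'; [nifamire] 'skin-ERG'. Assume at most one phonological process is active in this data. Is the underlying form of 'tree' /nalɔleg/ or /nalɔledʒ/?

/nalɔleg/

The root 'tree' surfaces as [nalɔlego] and [nalɔledʒe], with a stem-final [g] ~ [dʒ] alternation.
The stem 'eye' ([nubirɔdʒo], [nubirɔdʒe]) shows [dʒ] unchanged in both environments, so [dʒ] cannot be basic with [g] derived before the CAUS suffix.
So /g/ is underlying, and a rule of palatalization before a front vowel — /k/ and /g/ become palato-alveolar [tʃ] and [dʒ] before a front vowel — gives [dʒ].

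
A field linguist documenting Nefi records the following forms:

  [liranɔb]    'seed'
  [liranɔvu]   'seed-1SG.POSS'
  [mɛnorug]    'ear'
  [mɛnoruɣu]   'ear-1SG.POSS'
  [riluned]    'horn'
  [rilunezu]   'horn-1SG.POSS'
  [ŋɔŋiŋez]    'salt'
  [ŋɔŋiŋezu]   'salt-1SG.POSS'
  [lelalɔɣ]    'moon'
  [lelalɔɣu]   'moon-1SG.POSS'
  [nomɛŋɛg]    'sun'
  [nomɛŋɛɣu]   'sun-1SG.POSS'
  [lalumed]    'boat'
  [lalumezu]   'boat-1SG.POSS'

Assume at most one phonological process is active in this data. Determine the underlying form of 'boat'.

/lalumed/

The stem for 'boat' ends in [d] in [lalumed] but [z] in [lalumezu].
The stem 'salt' ([ŋɔŋiŋez], [ŋɔŋiŋezu]) shows [z] unchanged in both environments, so [z] cannot be basic with [d] derived in isolation.
Therefore /d/ is basic and [z] is derived by intervocalic spirantization (voiced stops become fricatives between vowels).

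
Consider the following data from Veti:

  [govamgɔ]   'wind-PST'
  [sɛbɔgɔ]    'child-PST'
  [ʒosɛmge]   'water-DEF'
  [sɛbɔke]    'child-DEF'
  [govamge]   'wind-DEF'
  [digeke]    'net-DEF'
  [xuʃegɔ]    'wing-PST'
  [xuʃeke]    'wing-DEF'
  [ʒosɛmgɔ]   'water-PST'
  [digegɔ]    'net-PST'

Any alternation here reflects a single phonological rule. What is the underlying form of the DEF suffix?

/-ke/

The DEF suffix surfaces as [-ge] and [-ke], depending on the final segment of the stem.
By contrast the PST suffix keeps its initial [g] throughout — that segment must be underlying.
So the underlying form is /-ke/, and voiceless stops become voiced after a nasal.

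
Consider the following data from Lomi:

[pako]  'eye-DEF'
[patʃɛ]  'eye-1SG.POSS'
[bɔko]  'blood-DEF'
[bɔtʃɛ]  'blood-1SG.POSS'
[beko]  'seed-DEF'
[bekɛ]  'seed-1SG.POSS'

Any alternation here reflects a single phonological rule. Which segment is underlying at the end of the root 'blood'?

/tʃ/

In [bɔko] and [bɔtʃɛ] the final segment of 'blood' alternates: [k] ~ [tʃ].
The stem 'seed' ([beko], [bekɛ]) shows [k] unchanged in both environments, so [k] cannot be basic with [tʃ] derived before the 1SG.POSS suffix.
The alternation reflects depalatalization: palato-alveolar /tʃ/ becomes [k] when no front vowel follows. /tʃ/ is underlying.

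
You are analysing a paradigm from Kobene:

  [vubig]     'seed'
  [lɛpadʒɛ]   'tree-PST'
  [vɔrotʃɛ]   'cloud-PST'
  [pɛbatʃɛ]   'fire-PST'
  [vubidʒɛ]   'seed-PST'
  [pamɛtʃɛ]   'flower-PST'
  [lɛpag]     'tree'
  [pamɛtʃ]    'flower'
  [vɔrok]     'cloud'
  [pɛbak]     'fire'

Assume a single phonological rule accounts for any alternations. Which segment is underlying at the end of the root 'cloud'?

In [vɔrok] and [vɔrotʃɛ] the final segment of 'cloud' alternates: [k] ~ [tʃ].
If /tʃ/ were underlying and a rule turned it into [k] in isolation, 'flower' would also alternate; but it has [tʃ] in both [pamɛtʃ] and [pamɛtʃɛ].
Therefore /k/ is basic and [tʃ] is derived by palatalization before a front vowel (/k/ and /g/ become palato-alveolar [tʃ] and [dʒ] before a front vowel).

/k/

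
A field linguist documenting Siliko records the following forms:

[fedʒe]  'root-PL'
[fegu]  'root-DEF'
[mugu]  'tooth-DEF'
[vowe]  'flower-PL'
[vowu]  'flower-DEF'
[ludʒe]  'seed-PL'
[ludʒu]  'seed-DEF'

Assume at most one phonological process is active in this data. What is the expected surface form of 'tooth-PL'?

[mudʒe]

The root 'root' surfaces as [fedʒe] and [fegu], with a stem-final [dʒ] ~ [g] alternation.
If /dʒ/ were underlying and a rule turned it into [g] before the DEF suffix, 'seed' would also alternate; but it has [dʒ] in both [ludʒe] and [ludʒu].
Therefore /g/ is basic and [dʒ] is derived by palatalization before a front vowel (/g/ becomes palato-alveolar [dʒ] before a front vowel).
From [mugu] the stem 'tooth' is /mug/; before a front vowel this yields [mudʒe].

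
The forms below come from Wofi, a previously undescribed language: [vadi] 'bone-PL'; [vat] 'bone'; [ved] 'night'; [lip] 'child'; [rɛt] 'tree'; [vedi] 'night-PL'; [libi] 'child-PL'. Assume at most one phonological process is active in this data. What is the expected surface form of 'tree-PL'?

The stem for 'bone' ends in [d] in [vadi] but [t] in [vat].
If /d/ were underlying and a rule turned it into [t] in isolation, 'night' would also alternate; but it has [d] in both [vedi] and [ved].
The alternation reflects intervocalic voicing: voiceless stops become voiced between vowels. /t/ is underlying.
The one attested form of 'tree', [rɛt], shows underlying /rɛt/. Applying the same rule between vowels gives [rɛdi].

[rɛdi]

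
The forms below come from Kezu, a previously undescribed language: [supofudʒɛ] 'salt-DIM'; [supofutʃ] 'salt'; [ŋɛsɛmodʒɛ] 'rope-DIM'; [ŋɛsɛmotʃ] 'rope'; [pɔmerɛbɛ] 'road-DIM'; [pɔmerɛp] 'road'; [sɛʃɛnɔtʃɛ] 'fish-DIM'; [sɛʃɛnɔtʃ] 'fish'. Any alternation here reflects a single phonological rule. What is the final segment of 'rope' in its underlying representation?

The stem for 'rope' ends in [dʒ] in [ŋɛsɛmodʒɛ] but [tʃ] in [ŋɛsɛmotʃ].
But 'fish' keeps [tʃ] in both environments ([sɛʃɛnɔtʃɛ], [sɛʃɛnɔtʃ]), so there is no rule changing /tʃ/ to [dʒ] before the DIM suffix.
Therefore /dʒ/ is basic and [tʃ] is derived by word-final obstruent devoicing (voiced obstruents become voiceless word-finally).

/dʒ/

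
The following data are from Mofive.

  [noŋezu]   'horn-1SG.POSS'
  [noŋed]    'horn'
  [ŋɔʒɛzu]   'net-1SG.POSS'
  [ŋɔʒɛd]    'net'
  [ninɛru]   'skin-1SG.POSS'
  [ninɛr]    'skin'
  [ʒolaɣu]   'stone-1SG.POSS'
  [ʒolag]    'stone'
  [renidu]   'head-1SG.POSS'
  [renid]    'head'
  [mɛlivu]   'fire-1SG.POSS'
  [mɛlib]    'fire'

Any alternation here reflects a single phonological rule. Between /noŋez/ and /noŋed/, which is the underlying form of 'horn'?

'horn' shows [z] ~ [d] at the end of the stem ([noŋezu] vs [noŋed]).
The stem 'head' ([renidu], [renid]) shows [d] unchanged in both environments, so [d] cannot be basic with [z] derived before the 1SG.POSS suffix.
Therefore /z/ is basic and [d] is derived by word-final hardening (voiced fricatives become stops word-finally).

/noŋez/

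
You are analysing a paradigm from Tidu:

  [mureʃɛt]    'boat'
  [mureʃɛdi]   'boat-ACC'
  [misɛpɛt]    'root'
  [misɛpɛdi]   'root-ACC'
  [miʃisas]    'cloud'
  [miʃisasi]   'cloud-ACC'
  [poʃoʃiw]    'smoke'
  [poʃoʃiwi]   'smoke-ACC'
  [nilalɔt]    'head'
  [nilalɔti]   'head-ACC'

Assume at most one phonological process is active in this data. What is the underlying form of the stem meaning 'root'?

/misɛpɛd/

The stem for 'root' ends in [t] in [misɛpɛt] but [d] in [misɛpɛdi].
Compare 'head', with invariant [t] in [nilalɔt] and [nilalɔti]: an analysis with underlying /t/ and a rule producing [d] before the ACC suffix would wrongly predict alternation here too.
So /d/ is underlying, and a rule of word-final obstruent devoicing — voiced obstruents become voiceless word-finally — gives [t].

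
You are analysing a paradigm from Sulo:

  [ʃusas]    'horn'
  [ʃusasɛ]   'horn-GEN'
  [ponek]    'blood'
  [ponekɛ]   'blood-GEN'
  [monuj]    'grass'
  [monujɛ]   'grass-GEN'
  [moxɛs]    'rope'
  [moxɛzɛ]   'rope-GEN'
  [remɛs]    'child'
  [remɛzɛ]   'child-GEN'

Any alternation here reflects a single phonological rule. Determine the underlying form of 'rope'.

The root 'rope' surfaces as [moxɛs] and [moxɛzɛ], with a stem-final [s] ~ [z] alternation.
If /s/ were underlying and a rule turned it into [z] before the GEN suffix, 'horn' would also alternate; but it has [s] in both [ʃusas] and [ʃusasɛ].
So /z/ is underlying, and a rule of word-final obstruent devoicing — voiced obstruents become voiceless word-finally — gives [s].
So 'rope' = /moxɛz/.

/moxɛz/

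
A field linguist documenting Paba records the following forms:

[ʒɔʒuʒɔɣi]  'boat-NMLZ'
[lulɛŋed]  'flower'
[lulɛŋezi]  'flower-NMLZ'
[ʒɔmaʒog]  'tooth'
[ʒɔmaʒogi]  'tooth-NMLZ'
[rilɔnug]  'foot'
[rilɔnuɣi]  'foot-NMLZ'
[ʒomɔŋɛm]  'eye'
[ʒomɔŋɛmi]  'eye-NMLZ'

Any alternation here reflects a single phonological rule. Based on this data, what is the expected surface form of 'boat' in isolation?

The root 'foot' surfaces as [rilɔnug] and [rilɔnuɣi], with a stem-final [g] ~ [ɣ] alternation.
But 'tooth' keeps [g] in both environments ([ʒɔmaʒog], [ʒɔmaʒogi]), so there is no rule changing /g/ to [ɣ] before the NMLZ suffix.
The alternation reflects word-final hardening: voiced fricatives become stops word-finally. /ɣ/ is underlying.
The one attested form of 'boat', [ʒɔʒuʒɔɣi], shows underlying /ʒɔʒuʒɔɣ/. Applying the same rule word-finally gives [ʒɔʒuʒɔg].

[ʒɔʒuʒɔg]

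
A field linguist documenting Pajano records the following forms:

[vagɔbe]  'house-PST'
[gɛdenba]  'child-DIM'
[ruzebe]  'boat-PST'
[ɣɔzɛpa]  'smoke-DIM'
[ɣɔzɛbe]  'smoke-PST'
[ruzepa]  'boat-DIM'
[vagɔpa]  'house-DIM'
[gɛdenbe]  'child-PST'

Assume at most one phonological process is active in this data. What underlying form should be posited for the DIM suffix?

The DIM morpheme has two allomorphs, [-ba] and [-pa].
The PST suffix, which begins with [b], is invariant after every stem; so [b] is not altered by any rule here.
So the underlying form is /-pa/, and voiceless stops become voiced after a nasal.

/-pa/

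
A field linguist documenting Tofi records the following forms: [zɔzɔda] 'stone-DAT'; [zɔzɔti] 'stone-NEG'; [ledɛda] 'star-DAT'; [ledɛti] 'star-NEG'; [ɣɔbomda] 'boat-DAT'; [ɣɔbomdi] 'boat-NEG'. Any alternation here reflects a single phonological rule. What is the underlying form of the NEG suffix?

The NEG suffix surfaces as [-di] and [-ti], depending on the final segment of the stem.
By contrast the DAT suffix keeps its initial [d] throughout — that segment must be underlying.
The NEG suffix is therefore /-ti/ underlyingly, with post-nasal voicing: voiceless stops become voiced after a nasal.

/-ti/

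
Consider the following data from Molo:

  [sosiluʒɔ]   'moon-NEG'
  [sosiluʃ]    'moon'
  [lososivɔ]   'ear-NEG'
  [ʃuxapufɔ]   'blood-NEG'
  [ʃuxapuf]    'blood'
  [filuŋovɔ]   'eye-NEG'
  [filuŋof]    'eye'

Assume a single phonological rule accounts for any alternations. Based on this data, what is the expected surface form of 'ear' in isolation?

The stem for 'eye' ends in [v] in [filuŋovɔ] but [f] in [filuŋof].
The stem 'blood' ([ʃuxapufɔ], [ʃuxapuf]) shows [f] unchanged in both environments, so [f] cannot be basic with [v] derived before the NEG suffix.
The alternation reflects word-final obstruent devoicing: voiced obstruents become voiceless word-finally. /v/ is underlying.
From [lososivɔ] the stem 'ear' is /lososiv/; word-finally this yields [lososif].

[lososif]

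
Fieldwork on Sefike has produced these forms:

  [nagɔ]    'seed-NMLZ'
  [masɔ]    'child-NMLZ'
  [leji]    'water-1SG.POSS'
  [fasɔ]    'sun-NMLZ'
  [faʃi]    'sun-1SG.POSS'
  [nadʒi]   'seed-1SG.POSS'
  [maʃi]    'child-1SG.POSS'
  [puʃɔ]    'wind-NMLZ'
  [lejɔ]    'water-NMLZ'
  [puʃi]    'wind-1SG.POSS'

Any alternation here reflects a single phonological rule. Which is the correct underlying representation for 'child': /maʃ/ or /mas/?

'child' shows [s] ~ [ʃ] at the end of the stem ([masɔ] vs [maʃi]).
Compare 'wind', with invariant [ʃ] in [puʃɔ] and [puʃi]: an analysis with underlying /ʃ/ and a rule producing [s] before the NMLZ suffix would wrongly predict alternation here too.
The underlying segment must be /s/; /g/ and /s/ become palato-alveolar [dʒ] and [ʃ] before a front vowel, yielding [ʃ] there.

/mas/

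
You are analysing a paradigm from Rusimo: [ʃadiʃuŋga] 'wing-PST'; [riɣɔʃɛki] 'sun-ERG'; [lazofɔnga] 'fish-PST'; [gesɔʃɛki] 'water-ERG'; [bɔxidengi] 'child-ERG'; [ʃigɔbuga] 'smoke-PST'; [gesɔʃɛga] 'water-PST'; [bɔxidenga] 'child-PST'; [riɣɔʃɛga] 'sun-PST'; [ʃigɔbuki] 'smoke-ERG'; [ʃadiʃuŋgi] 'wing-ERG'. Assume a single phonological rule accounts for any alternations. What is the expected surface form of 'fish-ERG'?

[lazofɔngi]

The ERG morpheme has two allomorphs, [-gi] and [-ki].
The PST suffix, which begins with [g], is invariant after every stem; so [g] is not altered by any rule here.
The ERG suffix is therefore /-ki/ underlyingly, with post-nasal voicing: voiceless stops become voiced after a nasal.
After 'fish', which ends in a nasal, the suffix surfaces as [-gi], giving [lazofɔngi].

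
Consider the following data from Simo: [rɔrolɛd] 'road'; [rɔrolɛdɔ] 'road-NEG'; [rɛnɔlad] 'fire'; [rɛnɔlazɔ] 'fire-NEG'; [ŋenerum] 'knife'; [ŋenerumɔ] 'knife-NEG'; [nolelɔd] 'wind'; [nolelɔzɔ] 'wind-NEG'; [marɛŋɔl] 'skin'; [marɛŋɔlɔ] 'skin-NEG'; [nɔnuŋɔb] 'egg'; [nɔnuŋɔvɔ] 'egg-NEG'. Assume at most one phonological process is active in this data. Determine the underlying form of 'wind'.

/nolelɔz/

In [nolelɔd] and [nolelɔzɔ] the final segment of 'wind' alternates: [d] ~ [z].
But 'road' keeps [d] in both environments ([rɔrolɛd], [rɔrolɛdɔ]), so there is no rule changing /d/ to [z] before the NEG suffix.
Therefore /z/ is basic and [d] is derived by word-final hardening (voiced fricatives become stops word-finally).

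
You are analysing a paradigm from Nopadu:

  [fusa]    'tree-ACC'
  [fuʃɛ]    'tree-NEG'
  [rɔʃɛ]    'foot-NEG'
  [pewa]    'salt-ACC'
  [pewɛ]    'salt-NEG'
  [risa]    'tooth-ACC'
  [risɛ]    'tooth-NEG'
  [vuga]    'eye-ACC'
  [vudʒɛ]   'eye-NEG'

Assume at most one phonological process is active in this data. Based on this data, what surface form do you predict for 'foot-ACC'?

[rɔsa]

In [fusa] and [fuʃɛ] the final segment of 'tree' alternates: [s] ~ [ʃ].
If /s/ were underlying and a rule turned it into [ʃ] before the NEG suffix, 'tooth' would also alternate; but it has [s] in both [risa] and [risɛ].
The alternation reflects depalatalization: palato-alveolar /dʒ/ and /ʃ/ become [g] and [s] when no front vowel follows. /ʃ/ is underlying.
The one attested form of 'foot', [rɔʃɛ], shows underlying /rɔʃ/. Applying the same rule when no front vowel follows gives [rɔsa].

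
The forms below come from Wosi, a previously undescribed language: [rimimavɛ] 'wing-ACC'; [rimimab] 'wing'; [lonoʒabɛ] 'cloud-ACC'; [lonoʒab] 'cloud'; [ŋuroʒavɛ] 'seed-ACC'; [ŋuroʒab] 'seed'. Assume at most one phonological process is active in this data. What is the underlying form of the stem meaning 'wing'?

'wing' shows [v] ~ [b] at the end of the stem ([rimimavɛ] vs [rimimab]).
If /b/ were underlying and a rule turned it into [v] before the ACC suffix, 'cloud' would also alternate; but it has [b] in both [lonoʒabɛ] and [lonoʒab].
Therefore /v/ is basic and [b] is derived by word-final hardening (voiced fricatives become stops word-finally).

/rimimav/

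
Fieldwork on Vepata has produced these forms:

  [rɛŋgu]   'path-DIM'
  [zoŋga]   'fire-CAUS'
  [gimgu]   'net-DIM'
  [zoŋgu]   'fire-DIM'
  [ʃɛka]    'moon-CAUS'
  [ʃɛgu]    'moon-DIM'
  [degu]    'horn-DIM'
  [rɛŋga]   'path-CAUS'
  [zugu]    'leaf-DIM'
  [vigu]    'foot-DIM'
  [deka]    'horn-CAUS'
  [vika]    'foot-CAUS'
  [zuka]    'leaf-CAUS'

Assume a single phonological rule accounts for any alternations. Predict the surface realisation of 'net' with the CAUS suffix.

[gimga]

The CAUS suffix surfaces as [-ga] and [-ka], depending on the final segment of the stem.
By contrast the DIM suffix keeps its initial [g] throughout — that segment must be underlying.
The CAUS suffix is therefore /-ka/ underlyingly, with post-nasal voicing: voiceless stops become voiced after a nasal.
After 'net', which ends in a nasal, the suffix surfaces as [-ga], giving [gimga].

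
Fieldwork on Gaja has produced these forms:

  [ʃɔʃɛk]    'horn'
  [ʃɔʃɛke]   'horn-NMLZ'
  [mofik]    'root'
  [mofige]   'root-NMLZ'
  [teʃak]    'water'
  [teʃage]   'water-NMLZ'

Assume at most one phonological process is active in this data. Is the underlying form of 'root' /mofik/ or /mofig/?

/mofig/

In [mofik] and [mofige] the final segment of 'root' alternates: [k] ~ [g].
But 'horn' keeps [k] in both environments ([ʃɔʃɛk], [ʃɔʃɛke]), so there is no rule changing /k/ to [g] before the NMLZ suffix.
The alternation reflects word-final obstruent devoicing: voiced obstruents become voiceless word-finally. /g/ is underlying.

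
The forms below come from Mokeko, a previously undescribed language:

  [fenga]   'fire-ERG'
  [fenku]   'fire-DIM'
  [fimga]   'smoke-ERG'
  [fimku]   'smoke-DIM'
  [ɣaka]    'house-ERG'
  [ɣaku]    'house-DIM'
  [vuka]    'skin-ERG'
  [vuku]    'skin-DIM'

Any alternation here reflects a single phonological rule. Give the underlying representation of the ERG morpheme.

The ERG suffix surfaces as [-ga] and [-ka], depending on the final segment of the stem.
The DIM suffix, which begins with [k], is invariant after every stem; so [k] is not altered by any rule here.
The ERG suffix is therefore /-ga/ underlyingly, with post-vocalic devoicing: voiced stops become voiceless after a vowel.

/-ga/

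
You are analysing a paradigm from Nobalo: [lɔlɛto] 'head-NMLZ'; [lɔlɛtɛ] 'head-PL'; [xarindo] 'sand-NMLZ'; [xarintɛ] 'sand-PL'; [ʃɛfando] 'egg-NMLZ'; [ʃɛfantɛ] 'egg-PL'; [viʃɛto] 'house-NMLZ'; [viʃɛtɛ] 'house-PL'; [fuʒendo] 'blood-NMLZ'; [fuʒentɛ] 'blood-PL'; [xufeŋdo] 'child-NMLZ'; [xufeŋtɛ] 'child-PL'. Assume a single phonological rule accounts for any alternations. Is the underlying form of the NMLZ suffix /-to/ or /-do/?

The NMLZ suffix surfaces as [-do] and [-to], depending on the final segment of the stem.
The PL suffix, which begins with [t], is invariant after every stem; so [t] is not altered by any rule here.
So the underlying form is /-do/, and voiced stops become voiceless after a vowel.

/-do/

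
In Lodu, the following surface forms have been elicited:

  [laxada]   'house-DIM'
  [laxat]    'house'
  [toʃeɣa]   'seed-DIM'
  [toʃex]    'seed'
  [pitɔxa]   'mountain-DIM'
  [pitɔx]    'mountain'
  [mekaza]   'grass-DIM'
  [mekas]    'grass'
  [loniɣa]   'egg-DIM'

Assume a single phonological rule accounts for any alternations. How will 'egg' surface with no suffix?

[lonix]

'seed' shows [ɣ] ~ [x] at the end of the stem ([toʃeɣa] vs [toʃex]).
But 'mountain' keeps [x] in both environments ([pitɔxa], [pitɔx]), so there is no rule changing /x/ to [ɣ] before the DIM suffix.
The underlying segment must be /ɣ/; voiced obstruents become voiceless word-finally, yielding [x] there.
From [loniɣa] the stem 'egg' is /loniɣ/; word-finally this yields [lonix].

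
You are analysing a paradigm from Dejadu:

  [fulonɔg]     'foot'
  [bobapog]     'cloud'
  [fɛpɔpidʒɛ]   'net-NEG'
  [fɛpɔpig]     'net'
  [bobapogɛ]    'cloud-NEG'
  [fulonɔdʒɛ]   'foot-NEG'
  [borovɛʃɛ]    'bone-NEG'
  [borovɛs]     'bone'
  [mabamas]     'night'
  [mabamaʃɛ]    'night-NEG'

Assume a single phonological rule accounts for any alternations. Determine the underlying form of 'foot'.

/fulonɔdʒ/

The stem for 'foot' ends in [g] in [fulonɔg] but [dʒ] in [fulonɔdʒɛ].
But 'cloud' keeps [g] in both environments ([bobapog], [bobapogɛ]), so there is no rule changing /g/ to [dʒ] before the NEG suffix.
So /dʒ/ is underlying, and a rule of depalatalization — palato-alveolar /dʒ/ and /ʃ/ become [g] and [s] when no front vowel follows — gives [g].
So 'foot' = /fulonɔdʒ/.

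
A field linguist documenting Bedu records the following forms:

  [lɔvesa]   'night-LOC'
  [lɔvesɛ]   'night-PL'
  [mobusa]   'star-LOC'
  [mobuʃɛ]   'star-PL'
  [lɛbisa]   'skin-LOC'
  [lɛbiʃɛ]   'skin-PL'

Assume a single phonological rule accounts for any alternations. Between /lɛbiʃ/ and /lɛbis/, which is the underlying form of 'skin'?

/lɛbiʃ/

The stem for 'skin' ends in [s] in [lɛbisa] but [ʃ] in [lɛbiʃɛ].
If /s/ were underlying and a rule turned it into [ʃ] before the PL suffix, 'night' would also alternate; but it has [s] in both [lɔvesa] and [lɔvesɛ].
The alternation reflects depalatalization: palato-alveolar /ʃ/ becomes [s] when no front vowel follows. /ʃ/ is underlying.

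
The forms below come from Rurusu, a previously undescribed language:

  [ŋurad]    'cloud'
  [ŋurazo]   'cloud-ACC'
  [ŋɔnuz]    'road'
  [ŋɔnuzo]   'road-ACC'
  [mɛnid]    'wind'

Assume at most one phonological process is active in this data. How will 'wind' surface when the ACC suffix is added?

[mɛnizo]

'cloud' shows [d] ~ [z] at the end of the stem ([ŋurad] vs [ŋurazo]).
If /z/ were underlying and a rule turned it into [d] in isolation, 'road' would also alternate; but it has [z] in both [ŋɔnuz] and [ŋɔnuzo].
The underlying segment must be /d/; voiced stops become fricatives between vowels, yielding [z] there.
From [mɛnid] the stem 'wind' is /mɛnid/; between vowels this yields [mɛnizo].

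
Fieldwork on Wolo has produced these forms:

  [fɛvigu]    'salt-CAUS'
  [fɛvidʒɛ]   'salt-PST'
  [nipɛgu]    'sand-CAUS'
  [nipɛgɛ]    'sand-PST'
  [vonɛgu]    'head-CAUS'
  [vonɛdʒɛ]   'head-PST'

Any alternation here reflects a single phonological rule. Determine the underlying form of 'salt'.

'salt' shows [g] ~ [dʒ] at the end of the stem ([fɛvigu] vs [fɛvidʒɛ]).
If /g/ were underlying and a rule turned it into [dʒ] before the PST suffix, 'sand' would also alternate; but it has [g] in both [nipɛgu] and [nipɛgɛ].
So /dʒ/ is underlying, and a rule of depalatalization — palato-alveolar /dʒ/ becomes [g] when no front vowel follows — gives [g].

/fɛvidʒ/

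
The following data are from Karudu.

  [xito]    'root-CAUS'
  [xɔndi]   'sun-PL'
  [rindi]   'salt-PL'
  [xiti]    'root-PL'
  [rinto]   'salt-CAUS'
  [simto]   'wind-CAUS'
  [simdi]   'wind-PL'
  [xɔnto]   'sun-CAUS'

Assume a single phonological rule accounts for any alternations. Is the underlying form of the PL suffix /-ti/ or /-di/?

The PL suffix surfaces as [-di] and [-ti], depending on the final segment of the stem.
By contrast the CAUS suffix keeps its initial [t] throughout — that segment must be underlying.
So the underlying form is /-di/, and voiced stops become voiceless after a vowel.

/-di/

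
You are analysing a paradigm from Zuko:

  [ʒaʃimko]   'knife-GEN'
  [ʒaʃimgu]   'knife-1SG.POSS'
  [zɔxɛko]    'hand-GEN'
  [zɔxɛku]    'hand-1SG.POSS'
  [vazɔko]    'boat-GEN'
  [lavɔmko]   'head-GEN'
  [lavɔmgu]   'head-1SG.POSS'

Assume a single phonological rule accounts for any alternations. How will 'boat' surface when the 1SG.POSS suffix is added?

[vazɔku]

The 1SG.POSS morpheme has two allomorphs, [-gu] and [-ku].
By contrast the GEN suffix keeps its initial [k] throughout — that segment must be underlying.
The 1SG.POSS suffix is therefore /-gu/ underlyingly, with post-vocalic devoicing: voiced stops become voiceless after a vowel.
After 'boat', which ends in a vowel, the suffix surfaces as [-ku], giving [vazɔku].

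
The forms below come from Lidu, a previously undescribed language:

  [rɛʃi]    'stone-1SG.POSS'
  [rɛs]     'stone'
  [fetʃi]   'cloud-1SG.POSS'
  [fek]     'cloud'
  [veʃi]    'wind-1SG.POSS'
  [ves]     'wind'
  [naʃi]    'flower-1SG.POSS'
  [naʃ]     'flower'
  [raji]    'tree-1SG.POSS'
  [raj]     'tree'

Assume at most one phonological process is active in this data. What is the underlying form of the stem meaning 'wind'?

The stem for 'wind' ends in [ʃ] in [veʃi] but [s] in [ves].
If /ʃ/ were underlying and a rule turned it into [s] in isolation, 'flower' would also alternate; but it has [ʃ] in both [naʃi] and [naʃ].
The underlying segment must be /s/; /k/ and /s/ become palato-alveolar [tʃ] and [ʃ] before a front vowel, yielding [ʃ] there.

/ves/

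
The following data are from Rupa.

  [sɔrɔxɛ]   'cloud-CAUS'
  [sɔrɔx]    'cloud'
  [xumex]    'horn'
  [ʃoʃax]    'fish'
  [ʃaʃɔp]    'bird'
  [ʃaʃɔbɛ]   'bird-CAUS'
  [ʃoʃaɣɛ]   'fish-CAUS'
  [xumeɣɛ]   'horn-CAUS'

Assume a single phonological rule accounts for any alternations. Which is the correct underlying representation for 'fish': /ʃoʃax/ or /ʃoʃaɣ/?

'fish' shows [x] ~ [ɣ] at the end of the stem ([ʃoʃax] vs [ʃoʃaɣɛ]).
Compare 'cloud', with invariant [x] in [sɔrɔx] and [sɔrɔxɛ]: an analysis with underlying /x/ and a rule producing [ɣ] before the CAUS suffix would wrongly predict alternation here too.
The alternation reflects word-final obstruent devoicing: voiced obstruents become voiceless word-finally. /ɣ/ is underlying.

/ʃoʃaɣ/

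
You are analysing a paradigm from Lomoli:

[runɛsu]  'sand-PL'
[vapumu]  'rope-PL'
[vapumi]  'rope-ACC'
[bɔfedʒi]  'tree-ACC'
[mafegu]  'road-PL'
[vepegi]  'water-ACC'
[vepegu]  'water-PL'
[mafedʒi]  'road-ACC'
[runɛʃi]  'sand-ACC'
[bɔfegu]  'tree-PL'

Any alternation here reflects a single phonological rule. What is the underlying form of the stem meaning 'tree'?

The stem for 'tree' ends in [dʒ] in [bɔfedʒi] but [g] in [bɔfegu].
Compare 'water', with invariant [g] in [vepegi] and [vepegu]: an analysis with underlying /g/ and a rule producing [dʒ] before the ACC suffix would wrongly predict alternation here too.
Therefore /dʒ/ is basic and [g] is derived by depalatalization (palato-alveolar /dʒ/ and /ʃ/ become [g] and [s] when no front vowel follows).

/bɔfedʒ/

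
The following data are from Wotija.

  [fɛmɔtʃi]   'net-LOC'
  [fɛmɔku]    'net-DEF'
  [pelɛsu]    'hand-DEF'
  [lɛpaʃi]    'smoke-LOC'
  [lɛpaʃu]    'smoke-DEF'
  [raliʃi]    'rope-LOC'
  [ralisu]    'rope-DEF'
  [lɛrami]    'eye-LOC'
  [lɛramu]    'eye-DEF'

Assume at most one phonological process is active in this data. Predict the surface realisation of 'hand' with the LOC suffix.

[pelɛʃi]

'rope' shows [ʃ] ~ [s] at the end of the stem ([raliʃi] vs [ralisu]).
But 'smoke' keeps [ʃ] in both environments ([lɛpaʃi], [lɛpaʃu]), so there is no rule changing /ʃ/ to [s] before the DEF suffix.
The alternation reflects palatalization before a front vowel: /k/ and /s/ become palato-alveolar [tʃ] and [ʃ] before a front vowel. /s/ is underlying.
The one attested form of 'hand', [pelɛsu], shows underlying /pelɛs/. Applying the same rule before a front vowel gives [pelɛʃi].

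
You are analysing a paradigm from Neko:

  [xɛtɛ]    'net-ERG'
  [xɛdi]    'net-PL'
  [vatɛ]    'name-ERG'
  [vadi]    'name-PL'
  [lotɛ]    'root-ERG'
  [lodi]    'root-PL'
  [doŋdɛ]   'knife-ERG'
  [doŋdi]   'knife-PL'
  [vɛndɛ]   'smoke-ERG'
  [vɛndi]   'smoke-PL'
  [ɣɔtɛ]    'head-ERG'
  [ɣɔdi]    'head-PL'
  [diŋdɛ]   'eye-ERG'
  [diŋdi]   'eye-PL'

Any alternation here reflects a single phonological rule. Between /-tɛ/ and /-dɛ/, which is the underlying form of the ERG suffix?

The ERG suffix surfaces as [-dɛ] and [-tɛ], depending on the final segment of the stem.
By contrast the PL suffix keeps its initial [d] throughout — that segment must be underlying.
The ERG suffix is therefore /-tɛ/ underlyingly, with post-nasal voicing: voiceless stops become voiced after a nasal.

/-tɛ/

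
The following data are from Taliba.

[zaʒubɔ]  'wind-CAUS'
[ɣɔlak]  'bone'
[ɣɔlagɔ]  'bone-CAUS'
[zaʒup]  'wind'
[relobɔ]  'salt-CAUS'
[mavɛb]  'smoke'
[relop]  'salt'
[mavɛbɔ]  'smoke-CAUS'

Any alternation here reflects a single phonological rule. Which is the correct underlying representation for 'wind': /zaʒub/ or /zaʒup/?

In [zaʒubɔ] and [zaʒup] the final segment of 'wind' alternates: [b] ~ [p].
But 'smoke' keeps [b] in both environments ([mavɛbɔ], [mavɛb]), so there is no rule changing /b/ to [p] in isolation.
The alternation reflects intervocalic voicing: voiceless stops become voiced between vowels. /p/ is underlying.

/zaʒup/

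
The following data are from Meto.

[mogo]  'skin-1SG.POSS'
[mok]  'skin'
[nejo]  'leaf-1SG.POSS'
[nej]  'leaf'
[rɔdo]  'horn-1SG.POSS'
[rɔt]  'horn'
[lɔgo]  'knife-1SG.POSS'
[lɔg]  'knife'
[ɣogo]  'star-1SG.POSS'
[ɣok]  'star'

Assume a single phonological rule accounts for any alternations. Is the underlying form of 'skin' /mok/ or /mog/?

/mok/

'skin' shows [g] ~ [k] at the end of the stem ([mogo] vs [mok]).
The stem 'knife' ([lɔgo], [lɔg]) shows [g] unchanged in both environments, so [g] cannot be basic with [k] derived in isolation.
Therefore /k/ is basic and [g] is derived by intervocalic voicing (voiceless stops become voiced between vowels).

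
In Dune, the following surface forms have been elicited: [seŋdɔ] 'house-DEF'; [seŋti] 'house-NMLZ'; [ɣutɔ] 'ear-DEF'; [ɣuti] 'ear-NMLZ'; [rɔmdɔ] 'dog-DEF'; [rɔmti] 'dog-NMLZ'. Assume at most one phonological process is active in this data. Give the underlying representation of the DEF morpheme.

The DEF suffix surfaces as [-dɔ] and [-tɔ], depending on the final segment of the stem.
The NMLZ suffix, which begins with [t], is invariant after every stem; so [t] is not altered by any rule here.
So the underlying form is /-dɔ/, and voiced stops become voiceless after a vowel.

/-dɔ/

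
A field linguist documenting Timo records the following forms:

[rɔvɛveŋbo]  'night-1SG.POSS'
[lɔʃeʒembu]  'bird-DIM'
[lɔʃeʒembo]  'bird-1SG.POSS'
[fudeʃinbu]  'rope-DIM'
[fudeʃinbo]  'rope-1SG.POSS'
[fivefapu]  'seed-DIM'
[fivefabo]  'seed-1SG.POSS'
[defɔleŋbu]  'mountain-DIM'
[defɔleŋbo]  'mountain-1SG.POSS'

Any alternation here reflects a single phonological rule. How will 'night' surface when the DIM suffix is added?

The DIM morpheme has two allomorphs, [-bu] and [-pu].
The 1SG.POSS suffix, which begins with [b], is invariant after every stem; so [b] is not altered by any rule here.
The DIM suffix is therefore /-pu/ underlyingly, with post-nasal voicing: voiceless stops become voiced after a nasal.
After 'night', which ends in a nasal, the suffix surfaces as [-bu], giving [rɔvɛveŋbu].

[rɔvɛveŋbu]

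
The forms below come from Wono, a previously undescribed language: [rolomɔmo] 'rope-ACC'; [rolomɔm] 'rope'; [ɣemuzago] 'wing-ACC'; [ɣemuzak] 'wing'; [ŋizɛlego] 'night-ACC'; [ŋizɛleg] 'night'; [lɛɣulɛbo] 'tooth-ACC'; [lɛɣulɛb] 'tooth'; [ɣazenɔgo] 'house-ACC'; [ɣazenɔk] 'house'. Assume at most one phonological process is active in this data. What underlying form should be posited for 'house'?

'house' shows [g] ~ [k] at the end of the stem ([ɣazenɔgo] vs [ɣazenɔk]).
Compare 'night', with invariant [g] in [ŋizɛlego] and [ŋizɛleg]: an analysis with underlying /g/ and a rule producing [k] in isolation would wrongly predict alternation here too.
So /k/ is underlying, and a rule of intervocalic voicing — voiceless stops become voiced between vowels — gives [g].
So 'house' = /ɣazenɔk/.

/ɣazenɔk/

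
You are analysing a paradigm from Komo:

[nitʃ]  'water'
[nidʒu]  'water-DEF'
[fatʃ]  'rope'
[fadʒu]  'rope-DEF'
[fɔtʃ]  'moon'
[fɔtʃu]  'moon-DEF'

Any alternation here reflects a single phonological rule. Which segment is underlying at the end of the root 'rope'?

The stem for 'rope' ends in [tʃ] in [fatʃ] but [dʒ] in [fadʒu].
If /tʃ/ were underlying and a rule turned it into [dʒ] before the DEF suffix, 'moon' would also alternate; but it has [tʃ] in both [fɔtʃ] and [fɔtʃu].
The underlying segment must be /dʒ/; voiced obstruents become voiceless word-finally, yielding [tʃ] there.

/dʒ/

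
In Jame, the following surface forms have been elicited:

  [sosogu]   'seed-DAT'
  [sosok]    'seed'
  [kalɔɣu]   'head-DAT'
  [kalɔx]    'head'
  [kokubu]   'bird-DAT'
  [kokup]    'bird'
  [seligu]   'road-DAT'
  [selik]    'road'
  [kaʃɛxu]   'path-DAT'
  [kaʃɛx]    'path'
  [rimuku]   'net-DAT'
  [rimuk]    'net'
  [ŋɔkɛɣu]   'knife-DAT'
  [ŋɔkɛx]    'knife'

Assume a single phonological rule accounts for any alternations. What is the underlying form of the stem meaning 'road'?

'road' shows [g] ~ [k] at the end of the stem ([seligu] vs [selik]).
The stem 'net' ([rimuku], [rimuk]) shows [k] unchanged in both environments, so [k] cannot be basic with [g] derived before the DAT suffix.
So /g/ is underlying, and a rule of word-final obstruent devoicing — voiced obstruents become voiceless word-finally — gives [k].

/selig/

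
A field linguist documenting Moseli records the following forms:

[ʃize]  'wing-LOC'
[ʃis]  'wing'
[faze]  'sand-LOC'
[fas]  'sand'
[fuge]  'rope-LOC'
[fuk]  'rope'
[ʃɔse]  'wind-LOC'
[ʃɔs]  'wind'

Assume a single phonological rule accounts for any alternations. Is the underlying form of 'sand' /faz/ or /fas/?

'sand' shows [z] ~ [s] at the end of the stem ([faze] vs [fas]).
Compare 'wind', with invariant [s] in [ʃɔse] and [ʃɔs]: an analysis with underlying /s/ and a rule producing [z] before the LOC suffix would wrongly predict alternation here too.
The underlying segment must be /z/; voiced obstruents become voiceless word-finally, yielding [s] there.

/faz/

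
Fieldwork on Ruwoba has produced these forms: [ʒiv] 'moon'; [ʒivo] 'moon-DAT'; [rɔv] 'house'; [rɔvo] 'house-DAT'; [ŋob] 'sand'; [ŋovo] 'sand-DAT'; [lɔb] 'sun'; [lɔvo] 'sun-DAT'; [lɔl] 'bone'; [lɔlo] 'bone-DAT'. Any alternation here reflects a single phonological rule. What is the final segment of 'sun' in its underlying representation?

/b/

The stem for 'sun' ends in [b] in [lɔb] but [v] in [lɔvo].
Compare 'moon', with invariant [v] in [ʒiv] and [ʒivo]: an analysis with underlying /v/ and a rule producing [b] in isolation would wrongly predict alternation here too.
So /b/ is underlying, and a rule of intervocalic spirantization — voiced stops become fricatives between vowels — gives [v].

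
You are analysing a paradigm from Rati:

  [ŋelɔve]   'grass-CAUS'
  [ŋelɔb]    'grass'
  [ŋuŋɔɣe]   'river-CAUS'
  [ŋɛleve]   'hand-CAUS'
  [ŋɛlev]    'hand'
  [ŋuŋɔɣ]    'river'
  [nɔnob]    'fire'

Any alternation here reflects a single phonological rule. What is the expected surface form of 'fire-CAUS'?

[nɔnove]

The root 'grass' surfaces as [ŋelɔb] and [ŋelɔve], with a stem-final [b] ~ [v] alternation.
If /v/ were underlying and a rule turned it into [b] in isolation, 'hand' would also alternate; but it has [v] in both [ŋɛlev] and [ŋɛleve].
Therefore /b/ is basic and [v] is derived by intervocalic spirantization (voiced stops become fricatives between vowels).
The one attested form of 'fire', [nɔnob], shows underlying /nɔnob/. Applying the same rule between vowels gives [nɔnove].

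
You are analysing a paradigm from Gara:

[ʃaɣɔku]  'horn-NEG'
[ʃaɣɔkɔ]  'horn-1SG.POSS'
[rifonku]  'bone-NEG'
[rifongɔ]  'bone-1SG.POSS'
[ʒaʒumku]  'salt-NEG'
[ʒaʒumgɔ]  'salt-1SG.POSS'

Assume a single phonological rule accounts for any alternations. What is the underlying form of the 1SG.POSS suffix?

/-gɔ/

The 1SG.POSS suffix surfaces as [-gɔ] and [-kɔ], depending on the final segment of the stem.
The NEG suffix, which begins with [k], is invariant after every stem; so [k] is not altered by any rule here.
The 1SG.POSS suffix is therefore /-gɔ/ underlyingly, with post-vocalic devoicing: voiced stops become voiceless after a vowel.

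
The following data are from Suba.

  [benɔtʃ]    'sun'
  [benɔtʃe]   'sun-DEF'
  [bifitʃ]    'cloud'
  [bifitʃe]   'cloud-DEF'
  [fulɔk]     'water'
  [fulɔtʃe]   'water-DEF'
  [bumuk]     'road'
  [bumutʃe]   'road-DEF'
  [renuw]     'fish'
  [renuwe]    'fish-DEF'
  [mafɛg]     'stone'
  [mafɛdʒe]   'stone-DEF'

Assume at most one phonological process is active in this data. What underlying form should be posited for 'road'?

/bumuk/

In [bumuk] and [bumutʃe] the final segment of 'road' alternates: [k] ~ [tʃ].
Compare 'cloud', with invariant [tʃ] in [bifitʃ] and [bifitʃe]: an analysis with underlying /tʃ/ and a rule producing [k] in isolation would wrongly predict alternation here too.
Therefore /k/ is basic and [tʃ] is derived by palatalization before a front vowel (/k/ and /g/ become palato-alveolar [tʃ] and [dʒ] before a front vowel).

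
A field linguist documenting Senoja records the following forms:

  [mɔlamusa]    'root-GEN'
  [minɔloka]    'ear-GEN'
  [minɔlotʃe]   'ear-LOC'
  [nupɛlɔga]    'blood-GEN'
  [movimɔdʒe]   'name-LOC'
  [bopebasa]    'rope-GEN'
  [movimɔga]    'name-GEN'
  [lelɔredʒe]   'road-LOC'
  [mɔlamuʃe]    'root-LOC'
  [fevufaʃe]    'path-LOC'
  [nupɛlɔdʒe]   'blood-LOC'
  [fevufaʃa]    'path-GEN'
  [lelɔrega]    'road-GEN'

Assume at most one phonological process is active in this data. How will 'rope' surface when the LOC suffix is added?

[bopebaʃe]

In [mɔlamusa] and [mɔlamuʃe] the final segment of 'root' alternates: [s] ~ [ʃ].
The stem 'path' ([fevufaʃa], [fevufaʃe]) shows [ʃ] unchanged in both environments, so [ʃ] cannot be basic with [s] derived before the GEN suffix.
The alternation reflects palatalization before a front vowel: /k/, /g/ and /s/ become palato-alveolar [tʃ], [dʒ] and [ʃ] before a front vowel. /s/ is underlying.
From [bopebasa] the stem 'rope' is /bopebas/; before a front vowel this yields [bopebaʃe].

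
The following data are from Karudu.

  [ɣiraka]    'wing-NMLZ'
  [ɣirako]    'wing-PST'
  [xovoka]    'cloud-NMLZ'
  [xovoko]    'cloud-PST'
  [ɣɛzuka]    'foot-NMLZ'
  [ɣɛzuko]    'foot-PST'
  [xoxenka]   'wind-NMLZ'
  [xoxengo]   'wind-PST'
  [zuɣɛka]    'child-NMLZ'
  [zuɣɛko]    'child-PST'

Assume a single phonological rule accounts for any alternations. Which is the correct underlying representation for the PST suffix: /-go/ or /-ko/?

/-go/

The PST morpheme has two allomorphs, [-go] and [-ko].
The NMLZ suffix, which begins with [k], is invariant after every stem; so [k] is not altered by any rule here.
The PST suffix is therefore /-go/ underlyingly, with post-vocalic devoicing: voiced stops become voiceless after a vowel.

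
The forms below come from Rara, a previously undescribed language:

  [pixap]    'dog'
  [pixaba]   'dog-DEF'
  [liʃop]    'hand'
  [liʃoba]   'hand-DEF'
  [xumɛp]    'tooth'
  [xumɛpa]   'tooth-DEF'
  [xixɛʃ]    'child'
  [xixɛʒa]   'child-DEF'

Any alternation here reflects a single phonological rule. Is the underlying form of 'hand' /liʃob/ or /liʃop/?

/liʃob/

The stem for 'hand' ends in [p] in [liʃop] but [b] in [liʃoba].
Compare 'tooth', with invariant [p] in [xumɛp] and [xumɛpa]: an analysis with underlying /p/ and a rule producing [b] before the DEF suffix would wrongly predict alternation here too.
The alternation reflects word-final obstruent devoicing: voiced obstruents become voiceless word-finally. /b/ is underlying.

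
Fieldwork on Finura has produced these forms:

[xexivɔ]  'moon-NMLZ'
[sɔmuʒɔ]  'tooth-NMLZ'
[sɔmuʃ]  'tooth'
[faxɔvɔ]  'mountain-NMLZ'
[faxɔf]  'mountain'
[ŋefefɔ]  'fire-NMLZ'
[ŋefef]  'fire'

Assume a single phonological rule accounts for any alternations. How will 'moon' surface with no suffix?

The root 'mountain' surfaces as [faxɔvɔ] and [faxɔf], with a stem-final [v] ~ [f] alternation.
The stem 'fire' ([ŋefefɔ], [ŋefef]) shows [f] unchanged in both environments, so [f] cannot be basic with [v] derived before the NMLZ suffix.
So /v/ is underlying, and a rule of word-final obstruent devoicing — voiced obstruents become voiceless word-finally — gives [f].
The one attested form of 'moon', [xexivɔ], shows underlying /xexiv/. Applying the same rule word-finally gives [xexif].

[xexif]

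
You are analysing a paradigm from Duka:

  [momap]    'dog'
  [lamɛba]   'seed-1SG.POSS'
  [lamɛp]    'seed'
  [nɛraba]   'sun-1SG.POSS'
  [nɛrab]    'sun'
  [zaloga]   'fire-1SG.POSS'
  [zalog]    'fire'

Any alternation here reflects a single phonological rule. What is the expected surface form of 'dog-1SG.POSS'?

[momaba]

The stem for 'seed' ends in [b] in [lamɛba] but [p] in [lamɛp].
But 'sun' keeps [b] in both environments ([nɛraba], [nɛrab]), so there is no rule changing /b/ to [p] in isolation.
The underlying segment must be /p/; voiceless stops become voiced between vowels, yielding [b] there.
From [momap] the stem 'dog' is /momap/; between vowels this yields [momaba].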